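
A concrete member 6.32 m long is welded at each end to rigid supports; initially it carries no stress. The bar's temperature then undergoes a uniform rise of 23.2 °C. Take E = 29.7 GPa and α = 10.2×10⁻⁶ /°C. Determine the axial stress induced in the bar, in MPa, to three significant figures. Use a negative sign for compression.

Free thermal expansion αLΔT = 10.2e-6 · 6320 · 23.2 = 1.496 mm.
The walls impose strain ε = −(1.496)/6320 = -2.3664e-04; σ = Eε = 29700 · -2.3664e-04 = -7.028 MPa.

-7.03 MPa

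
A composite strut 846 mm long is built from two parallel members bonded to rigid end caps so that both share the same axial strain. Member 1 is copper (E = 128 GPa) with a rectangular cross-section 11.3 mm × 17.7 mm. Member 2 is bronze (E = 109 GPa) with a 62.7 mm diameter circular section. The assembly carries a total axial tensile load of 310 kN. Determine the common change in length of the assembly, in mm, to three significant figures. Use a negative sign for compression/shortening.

A_1 = 200 mm².
A_2 = 3088 mm².
Equal strain + equilibrium ⇒ each member carries load in proportion to AE: A₁E₁ = 25600000 N, A₂E₂ = 336600000 N, ΣAE = 362200000 N.
δ = PL/ΣAE = 310000·846/362200000 = 0.7242 mm.

0.724 mm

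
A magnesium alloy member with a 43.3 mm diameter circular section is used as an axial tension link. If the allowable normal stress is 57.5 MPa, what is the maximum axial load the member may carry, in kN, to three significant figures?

A = 1473 mm².
P_max = σ_allow · A = 57.5 · 1473 = 84670 N = 84.67 kN.

84.7 kN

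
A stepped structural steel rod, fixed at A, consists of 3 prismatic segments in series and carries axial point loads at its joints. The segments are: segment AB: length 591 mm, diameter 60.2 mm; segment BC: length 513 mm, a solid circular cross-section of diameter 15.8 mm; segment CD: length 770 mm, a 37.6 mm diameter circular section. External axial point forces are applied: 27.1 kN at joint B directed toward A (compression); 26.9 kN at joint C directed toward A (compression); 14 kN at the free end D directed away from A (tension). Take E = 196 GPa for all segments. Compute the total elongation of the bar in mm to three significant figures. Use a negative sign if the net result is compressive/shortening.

-0.165 mm

Internal axial forces (sectioning from the free end, tension +): N_CD = 14 kN, N_BC = -12.9 kN, N_AB = -40 kN.
A_AB = 2846 mm².
A_BC = 196.1 mm².
A_CD = 1110 mm².
δ_AB = -40000·591/(2846·196000) = -0.04237 mm
δ_BC = -12900·513/(196.1·196000) = -0.1722 mm
δ_CD = 14000·770/(1110·196000) = 0.04953 mm
δ = Σδ_i = -0.165 mm.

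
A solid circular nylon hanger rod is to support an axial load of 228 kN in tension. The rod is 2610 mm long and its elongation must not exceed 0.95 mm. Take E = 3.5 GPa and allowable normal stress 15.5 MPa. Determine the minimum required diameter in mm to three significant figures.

477 mm

Required area A ≥ P/σ_allow = 228000/15.5 = 14710 mm².
For a solid circular section, d ≥ √(4A/π) = 136.9 mm.
Elongation limit: A ≥ PL/(Eδ_allow) = 228000·2610/(3500·0.95) = 179000 mm² ⇒ d ≥ 477.4 mm.
The elongation limit governs.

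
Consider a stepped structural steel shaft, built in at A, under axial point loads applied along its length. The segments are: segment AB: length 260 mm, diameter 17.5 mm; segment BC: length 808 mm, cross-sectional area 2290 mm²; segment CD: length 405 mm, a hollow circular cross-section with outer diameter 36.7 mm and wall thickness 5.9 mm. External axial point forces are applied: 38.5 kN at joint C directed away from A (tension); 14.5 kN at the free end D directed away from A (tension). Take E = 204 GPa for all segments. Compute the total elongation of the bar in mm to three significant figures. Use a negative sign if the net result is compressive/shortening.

Internal axial forces (sectioning from the free end, tension +): N_CD = 14.5 kN, N_BC = 53 kN, N_AB = 53 kN.
A_AB = 240.5 mm².
A_CD = 570.9 mm².
δ_AB = 53000·260/(240.5·204000) = 0.2808 mm
δ_BC = 53000·808/(2290·204000) = 0.09167 mm
δ_CD = 14500·405/(570.9·204000) = 0.05042 mm
δ = Σδ_i = 0.4229 mm.

0.423 mm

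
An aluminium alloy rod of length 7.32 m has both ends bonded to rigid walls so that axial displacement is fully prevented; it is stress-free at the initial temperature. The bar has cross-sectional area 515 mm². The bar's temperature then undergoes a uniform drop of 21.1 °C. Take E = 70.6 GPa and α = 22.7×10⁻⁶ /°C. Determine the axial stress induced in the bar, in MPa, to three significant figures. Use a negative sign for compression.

33.8 MPa

Free thermal expansion αLΔT = 22.7e-6 · 7320 · -21.1 = -3.506 mm.
The walls impose strain ε = −(-3.506)/7320 = 4.7897e-04; σ = Eε = 70600 · 4.7897e-04 = 33.82 MPa.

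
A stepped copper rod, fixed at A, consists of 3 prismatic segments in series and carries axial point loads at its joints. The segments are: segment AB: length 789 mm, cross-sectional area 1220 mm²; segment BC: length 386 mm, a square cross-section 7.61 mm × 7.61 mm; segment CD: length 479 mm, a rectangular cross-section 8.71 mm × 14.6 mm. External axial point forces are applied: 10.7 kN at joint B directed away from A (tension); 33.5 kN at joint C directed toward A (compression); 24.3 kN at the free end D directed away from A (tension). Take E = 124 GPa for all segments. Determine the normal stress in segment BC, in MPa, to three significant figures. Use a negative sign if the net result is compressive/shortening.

Internal axial forces (sectioning from the free end, tension +): N_CD = 24.3 kN, N_BC = -9.2 kN, N_AB = 1.5 kN.
A_BC = 57.91 mm².
σ_BC = N_BC/A_BC = -9200/57.91 = -158.9 MPa.

-159 MPa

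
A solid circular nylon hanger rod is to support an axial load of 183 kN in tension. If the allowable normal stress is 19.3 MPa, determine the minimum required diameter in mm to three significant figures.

110 mm

Required area A ≥ P/σ_allow = 183000/19.3 = 9482 mm².
For a solid circular section, d ≥ √(4A/π) = 109.9 mm.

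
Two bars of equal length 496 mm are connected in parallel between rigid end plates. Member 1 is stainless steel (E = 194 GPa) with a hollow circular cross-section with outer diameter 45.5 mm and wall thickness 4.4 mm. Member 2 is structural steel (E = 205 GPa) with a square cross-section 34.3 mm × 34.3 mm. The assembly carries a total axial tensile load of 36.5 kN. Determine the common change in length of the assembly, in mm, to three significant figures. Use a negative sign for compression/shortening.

A_1 = 568.1 mm².
A_2 = 1176 mm².
Equal strain + equilibrium ⇒ each member carries load in proportion to AE: A₁E₁ = 110200000 N, A₂E₂ = 241200000 N, ΣAE = 351400000 N.
δ = PL/ΣAE = 36500·496/351400000 = 0.05152 mm.

0.0515 mm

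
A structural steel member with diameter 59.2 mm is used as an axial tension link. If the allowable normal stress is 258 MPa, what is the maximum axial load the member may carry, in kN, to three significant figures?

710 kN

A = 2753 mm².
P_max = σ_allow · A = 258 · 2753 = 710200 N = 710.2 kN.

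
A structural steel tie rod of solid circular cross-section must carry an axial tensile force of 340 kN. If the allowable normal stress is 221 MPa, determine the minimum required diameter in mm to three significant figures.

44.3 mm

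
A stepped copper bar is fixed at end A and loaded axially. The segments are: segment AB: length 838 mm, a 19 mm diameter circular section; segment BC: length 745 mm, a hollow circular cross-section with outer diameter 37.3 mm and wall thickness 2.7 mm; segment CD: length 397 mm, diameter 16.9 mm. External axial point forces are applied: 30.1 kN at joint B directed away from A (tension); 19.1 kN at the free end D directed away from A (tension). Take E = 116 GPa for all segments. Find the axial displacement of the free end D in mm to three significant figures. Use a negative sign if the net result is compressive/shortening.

Internal axial forces (sectioning from the free end, tension +): N_CD = 19.1 kN, N_BC = 19.1 kN, N_AB = 49.2 kN.
A_AB = 283.5 mm².
A_BC = 293.5 mm².
A_CD = 224.3 mm².
δ_AB = 49200·838/(283.5·116000) = 1.254 mm
δ_BC = 19100·745/(293.5·116000) = 0.418 mm
δ_CD = 19100·397/(224.3·116000) = 0.2914 mm
δ = Σδ_i = 1.963 mm.

1.96 mm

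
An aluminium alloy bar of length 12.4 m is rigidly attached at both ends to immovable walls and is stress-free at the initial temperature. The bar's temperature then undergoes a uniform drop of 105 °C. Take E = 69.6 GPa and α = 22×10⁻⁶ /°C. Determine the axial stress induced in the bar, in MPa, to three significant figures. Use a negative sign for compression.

Free thermal expansion αLΔT = 22e-6 · 12400 · -105 = -28.64 mm.
The walls impose strain ε = −(-28.64)/12400 = 2.3100e-03; σ = Eε = 69600 · 2.3100e-03 = 160.8 MPa.

161 MPa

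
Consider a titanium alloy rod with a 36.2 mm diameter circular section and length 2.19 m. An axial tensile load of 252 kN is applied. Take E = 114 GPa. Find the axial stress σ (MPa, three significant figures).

245 MPa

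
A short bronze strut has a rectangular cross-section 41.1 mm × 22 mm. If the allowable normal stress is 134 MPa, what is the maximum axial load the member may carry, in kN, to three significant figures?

A = 904.2 mm².
P_max = σ_allow · A = 134 · 904.2 = 121200 N = 121.2 kN.

121 kN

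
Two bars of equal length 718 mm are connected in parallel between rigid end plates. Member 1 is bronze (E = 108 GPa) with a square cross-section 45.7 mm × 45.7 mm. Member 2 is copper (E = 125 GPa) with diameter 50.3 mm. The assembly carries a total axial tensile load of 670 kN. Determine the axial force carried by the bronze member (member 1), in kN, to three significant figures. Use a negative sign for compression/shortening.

319 kN

A_1 = 2088 mm².
A_2 = 1987 mm².
Equal strain + equilibrium ⇒ each member carries load in proportion to AE: A₁E₁ = 225600000 N, A₂E₂ = 248400000 N, ΣAE = 473900000 N.
F₁ = P·A₁E₁/ΣAE = 670000·225600000/473900000 = 318900 N.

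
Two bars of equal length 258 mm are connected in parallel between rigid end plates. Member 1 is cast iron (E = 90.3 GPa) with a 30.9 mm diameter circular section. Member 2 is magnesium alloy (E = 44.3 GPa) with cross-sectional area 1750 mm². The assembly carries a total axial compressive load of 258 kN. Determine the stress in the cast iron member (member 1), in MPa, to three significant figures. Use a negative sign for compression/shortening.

A_1 = 749.9 mm².
Equal strain + equilibrium ⇒ each member carries load in proportion to AE: A₁E₁ = 67720000 N, A₂E₂ = 77520000 N, ΣAE = 145200000 N.
σ₁ = P·E₁/ΣAE = -258000·90300/145200000 = -160.4 MPa.

-160 MPa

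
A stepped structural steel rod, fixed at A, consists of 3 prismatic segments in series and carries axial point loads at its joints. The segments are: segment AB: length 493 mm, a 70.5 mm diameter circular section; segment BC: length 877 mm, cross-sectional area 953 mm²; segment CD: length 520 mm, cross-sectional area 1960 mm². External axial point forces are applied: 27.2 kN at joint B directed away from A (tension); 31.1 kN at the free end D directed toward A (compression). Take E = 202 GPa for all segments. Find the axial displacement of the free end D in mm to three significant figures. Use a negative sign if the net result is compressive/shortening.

-0.185 mm

Internal axial forces (sectioning from the free end, tension +): N_CD = -31.1 kN, N_BC = -31.1 kN, N_AB = -3.9 kN.
A_AB = 3904 mm².
δ_AB = -3900·493/(3904·202000) = -0.002438 mm
δ_BC = -31100·877/(953·202000) = -0.1417 mm
δ_CD = -31100·520/(1960·202000) = -0.04085 mm
δ = Σδ_i = -0.185 mm.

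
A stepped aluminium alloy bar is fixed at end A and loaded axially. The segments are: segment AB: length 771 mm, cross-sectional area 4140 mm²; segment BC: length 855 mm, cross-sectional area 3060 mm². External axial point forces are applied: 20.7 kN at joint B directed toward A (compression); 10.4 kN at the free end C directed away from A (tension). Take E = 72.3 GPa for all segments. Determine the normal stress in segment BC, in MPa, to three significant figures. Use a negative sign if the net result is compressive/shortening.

3.40 MPa

Internal axial forces (sectioning from the free end, tension +): N_BC = 10.4 kN, N_AB = -10.3 kN.
σ_BC = N_BC/A_BC = 10400/3060 = 3.399 MPa.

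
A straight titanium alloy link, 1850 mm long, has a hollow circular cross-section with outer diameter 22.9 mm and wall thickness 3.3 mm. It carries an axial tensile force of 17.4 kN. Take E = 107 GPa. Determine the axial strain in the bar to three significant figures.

8.00e-04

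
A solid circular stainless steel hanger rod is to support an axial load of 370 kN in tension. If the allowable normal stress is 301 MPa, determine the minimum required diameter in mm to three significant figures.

39.6 mm

Required area A ≥ P/σ_allow = 370000/301 = 1229 mm².
For a solid circular section, d ≥ √(4A/π) = 39.56 mm.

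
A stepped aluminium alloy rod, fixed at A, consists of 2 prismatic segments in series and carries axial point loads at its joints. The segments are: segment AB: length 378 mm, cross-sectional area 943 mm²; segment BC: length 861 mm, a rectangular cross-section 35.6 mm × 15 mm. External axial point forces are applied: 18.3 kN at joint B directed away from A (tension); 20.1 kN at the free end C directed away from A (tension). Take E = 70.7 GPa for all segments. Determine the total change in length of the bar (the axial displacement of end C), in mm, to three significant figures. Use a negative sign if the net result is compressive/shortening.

0.676 mm

Internal axial forces (sectioning from the free end, tension +): N_BC = 20.1 kN, N_AB = 38.4 kN.
A_BC = 534 mm².
δ_AB = 38400·378/(943·70700) = 0.2177 mm
δ_BC = 20100·861/(534·70700) = 0.4584 mm
δ = Σδ_i = 0.6761 mm.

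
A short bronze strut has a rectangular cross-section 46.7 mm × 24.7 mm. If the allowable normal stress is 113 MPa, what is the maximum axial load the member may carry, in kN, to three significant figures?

130 kN

A = 1153 mm².
P_max = σ_allow · A = 113 · 1153 = 130300 N = 130.3 kN.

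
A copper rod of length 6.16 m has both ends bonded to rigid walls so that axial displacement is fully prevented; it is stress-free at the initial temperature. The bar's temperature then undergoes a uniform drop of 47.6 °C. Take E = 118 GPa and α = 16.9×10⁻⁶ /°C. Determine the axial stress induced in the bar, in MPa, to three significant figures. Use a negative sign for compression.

94.9 MPa

Free thermal expansion αLΔT = 16.9e-6 · 6160 · -47.6 = -4.955 mm.
The walls impose strain ε = −(-4.955)/6160 = 8.0444e-04; σ = Eε = 118000 · 8.0444e-04 = 94.92 MPa.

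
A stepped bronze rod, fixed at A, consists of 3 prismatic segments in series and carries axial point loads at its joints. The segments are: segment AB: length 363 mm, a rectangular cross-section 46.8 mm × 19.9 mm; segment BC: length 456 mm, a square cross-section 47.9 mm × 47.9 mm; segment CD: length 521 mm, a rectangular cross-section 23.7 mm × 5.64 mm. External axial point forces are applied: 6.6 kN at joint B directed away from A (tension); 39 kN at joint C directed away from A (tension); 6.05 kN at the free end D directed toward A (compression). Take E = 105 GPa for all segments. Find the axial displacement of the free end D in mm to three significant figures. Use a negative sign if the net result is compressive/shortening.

Internal axial forces (sectioning from the free end, tension +): N_CD = -6.05 kN, N_BC = 32.95 kN, N_AB = 39.55 kN.
A_AB = 931.3 mm².
A_BC = 2294 mm².
A_CD = 133.7 mm².
δ_AB = 39550·363/(931.3·105000) = 0.1468 mm
δ_BC = 32950·456/(2294·105000) = 0.06237 mm
δ_CD = -6050·521/(133.7·105000) = -0.2246 mm
δ = Σδ_i = -0.0154 mm.

-0.0154 mm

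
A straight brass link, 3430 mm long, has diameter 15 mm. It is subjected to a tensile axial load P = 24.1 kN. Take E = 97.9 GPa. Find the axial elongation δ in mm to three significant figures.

4.78 mm

A = 176.7 mm².
δ_mech = NL/(AE) = 24100·3430/(176.7·97900) = 4.778 mm.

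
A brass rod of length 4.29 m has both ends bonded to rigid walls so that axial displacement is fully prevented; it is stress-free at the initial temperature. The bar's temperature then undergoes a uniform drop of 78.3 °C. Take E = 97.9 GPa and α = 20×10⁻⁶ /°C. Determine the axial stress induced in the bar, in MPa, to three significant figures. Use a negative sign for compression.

Free thermal expansion αLΔT = 20e-6 · 4290 · -78.3 = -6.718 mm.
The walls impose strain ε = −(-6.718)/4290 = 1.5660e-03; σ = Eε = 97900 · 1.5660e-03 = 153.3 MPa.

153 MPa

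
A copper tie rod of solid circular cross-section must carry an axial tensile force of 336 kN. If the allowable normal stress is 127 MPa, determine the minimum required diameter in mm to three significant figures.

Required area A ≥ P/σ_allow = 336000/127 = 2646 mm².
For a solid circular section, d ≥ √(4A/π) = 58.04 mm.

58.0 mm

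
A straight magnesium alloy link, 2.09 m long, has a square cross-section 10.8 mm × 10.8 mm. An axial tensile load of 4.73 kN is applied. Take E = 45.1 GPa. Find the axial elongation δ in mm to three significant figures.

1.88 mm

A = 116.6 mm².
δ_mech = NL/(AE) = 4730·2090/(116.6·45100) = 1.879 mm.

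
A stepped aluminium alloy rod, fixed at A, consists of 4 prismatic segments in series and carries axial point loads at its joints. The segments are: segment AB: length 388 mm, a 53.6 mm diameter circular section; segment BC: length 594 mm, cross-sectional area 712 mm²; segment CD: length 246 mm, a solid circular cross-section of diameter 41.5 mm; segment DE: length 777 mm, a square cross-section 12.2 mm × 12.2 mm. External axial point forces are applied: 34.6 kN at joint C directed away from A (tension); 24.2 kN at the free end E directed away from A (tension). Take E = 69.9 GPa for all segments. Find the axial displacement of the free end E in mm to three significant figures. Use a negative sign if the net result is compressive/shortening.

Internal axial forces (sectioning from the free end, tension +): N_DE = 24.2 kN, N_CD = 24.2 kN, N_BC = 58.8 kN, N_AB = 58.8 kN.
A_AB = 2256 mm².
A_CD = 1353 mm².
A_DE = 148.8 mm².
δ_AB = 58800·388/(2256·69900) = 0.1446 mm
δ_BC = 58800·594/(712·69900) = 0.7018 mm
δ_CD = 24200·246/(1353·69900) = 0.06296 mm
δ_DE = 24200·777/(148.8·69900) = 1.807 mm
δ = Σδ_i = 2.717 mm.

2.72 mm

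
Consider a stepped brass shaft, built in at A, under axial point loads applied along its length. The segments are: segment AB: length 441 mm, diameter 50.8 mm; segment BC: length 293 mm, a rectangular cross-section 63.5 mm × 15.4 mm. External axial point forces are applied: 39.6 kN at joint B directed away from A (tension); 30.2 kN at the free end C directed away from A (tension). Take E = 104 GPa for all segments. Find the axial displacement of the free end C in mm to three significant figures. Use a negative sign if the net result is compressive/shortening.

Internal axial forces (sectioning from the free end, tension +): N_BC = 30.2 kN, N_AB = 69.8 kN.
A_AB = 2027 mm².
A_BC = 977.9 mm².
δ_AB = 69800·441/(2027·104000) = 0.146 mm
δ_BC = 30200·293/(977.9·104000) = 0.08701 mm
δ = Σδ_i = 0.233 mm.

0.233 mm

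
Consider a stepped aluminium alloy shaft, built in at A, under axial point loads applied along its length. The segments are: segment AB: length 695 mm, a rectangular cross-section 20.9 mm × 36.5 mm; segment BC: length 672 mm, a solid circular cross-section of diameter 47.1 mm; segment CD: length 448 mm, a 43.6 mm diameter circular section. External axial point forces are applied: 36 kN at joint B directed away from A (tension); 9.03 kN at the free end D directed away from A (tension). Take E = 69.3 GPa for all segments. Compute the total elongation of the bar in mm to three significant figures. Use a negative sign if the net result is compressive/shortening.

0.681 mm

Internal axial forces (sectioning from the free end, tension +): N_CD = 9.03 kN, N_BC = 9.03 kN, N_AB = 45.03 kN.
A_AB = 762.8 mm².
A_BC = 1742 mm².
A_CD = 1493 mm².
δ_AB = 45030·695/(762.8·69300) = 0.592 mm
δ_BC = 9030·672/(1742·69300) = 0.05026 mm
δ_CD = 9030·448/(1493·69300) = 0.0391 mm
δ = Σδ_i = 0.6813 mm.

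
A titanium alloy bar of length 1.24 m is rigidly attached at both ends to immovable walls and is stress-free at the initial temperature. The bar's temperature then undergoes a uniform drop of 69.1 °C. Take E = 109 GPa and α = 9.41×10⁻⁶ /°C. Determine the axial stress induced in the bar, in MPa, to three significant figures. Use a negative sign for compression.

70.9 MPa

Free thermal expansion αLΔT = 9.41e-6 · 1240 · -69.1 = -0.8063 mm.
The walls impose strain ε = −(-0.8063)/1240 = 6.5023e-04; σ = Eε = 109000 · 6.5023e-04 = 70.88 MPa.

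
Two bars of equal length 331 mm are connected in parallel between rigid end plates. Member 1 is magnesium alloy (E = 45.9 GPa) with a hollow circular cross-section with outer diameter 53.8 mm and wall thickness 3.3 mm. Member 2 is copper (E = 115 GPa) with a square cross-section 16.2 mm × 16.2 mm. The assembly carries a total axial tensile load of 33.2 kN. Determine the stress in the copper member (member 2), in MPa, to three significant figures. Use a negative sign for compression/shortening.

A_1 = 523.5 mm².
A_2 = 262.4 mm².
Equal strain + equilibrium ⇒ each member carries load in proportion to AE: A₁E₁ = 24030000 N, A₂E₂ = 30180000 N, ΣAE = 54210000 N.
σ₂ = P·E₂/ΣAE = 33200·115000/54210000 = 70.43 MPa.

70.4 MPa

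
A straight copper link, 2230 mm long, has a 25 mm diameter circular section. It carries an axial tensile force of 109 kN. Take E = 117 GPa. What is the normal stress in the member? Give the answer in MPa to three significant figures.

222 MPa

A = 490.9 mm².
σ = N/A = 109000/490.9 = 222.1 MPa.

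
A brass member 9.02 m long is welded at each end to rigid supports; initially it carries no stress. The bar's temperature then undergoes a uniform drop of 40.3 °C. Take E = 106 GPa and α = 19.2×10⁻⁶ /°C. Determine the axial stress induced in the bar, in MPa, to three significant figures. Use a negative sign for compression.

82.0 MPa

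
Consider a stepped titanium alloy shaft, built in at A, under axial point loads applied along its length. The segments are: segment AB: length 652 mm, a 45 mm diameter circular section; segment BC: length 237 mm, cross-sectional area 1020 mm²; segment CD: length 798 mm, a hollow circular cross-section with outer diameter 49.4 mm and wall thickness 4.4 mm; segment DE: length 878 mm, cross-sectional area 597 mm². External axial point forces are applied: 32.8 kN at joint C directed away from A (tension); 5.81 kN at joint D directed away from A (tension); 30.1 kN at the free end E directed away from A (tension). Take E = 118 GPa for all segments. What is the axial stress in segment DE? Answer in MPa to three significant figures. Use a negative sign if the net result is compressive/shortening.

50.4 MPa

Internal axial forces (sectioning from the free end, tension +): N_DE = 30.1 kN, N_CD = 35.91 kN, N_BC = 68.71 kN, N_AB = 68.71 kN.
σ_DE = N_DE/A_DE = 30100/597 = 50.42 MPa.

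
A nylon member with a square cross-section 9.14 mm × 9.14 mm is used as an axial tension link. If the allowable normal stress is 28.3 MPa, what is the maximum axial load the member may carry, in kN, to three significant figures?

2.36 kN

A = 83.54 mm².
P_max = σ_allow · A = 28.3 · 83.54 = 2364 N = 2.364 kN.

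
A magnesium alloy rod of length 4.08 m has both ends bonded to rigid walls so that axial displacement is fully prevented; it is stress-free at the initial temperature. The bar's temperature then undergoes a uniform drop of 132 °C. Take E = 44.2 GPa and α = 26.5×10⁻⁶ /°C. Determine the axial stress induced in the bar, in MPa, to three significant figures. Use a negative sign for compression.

Free thermal expansion αLΔT = 26.5e-6 · 4080 · -132 = -14.27 mm.
The walls impose strain ε = −(-14.27)/4080 = 3.4980e-03; σ = Eε = 44200 · 3.4980e-03 = 154.6 MPa.

155 MPa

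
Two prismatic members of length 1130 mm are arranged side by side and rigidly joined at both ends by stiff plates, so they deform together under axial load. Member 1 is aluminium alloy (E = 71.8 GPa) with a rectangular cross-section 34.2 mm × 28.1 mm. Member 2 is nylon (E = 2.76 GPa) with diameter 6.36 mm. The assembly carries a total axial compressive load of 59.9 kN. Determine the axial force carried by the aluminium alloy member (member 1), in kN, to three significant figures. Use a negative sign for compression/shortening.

A_1 = 961 mm².
A_2 = 31.77 mm².
Equal strain + equilibrium ⇒ each member carries load in proportion to AE: A₁E₁ = 69000000 N, A₂E₂ = 87680 N, ΣAE = 69090000 N.
F₁ = P·A₁E₁/ΣAE = -59900·69000000/69090000 = -59820 N.

-59.8 kN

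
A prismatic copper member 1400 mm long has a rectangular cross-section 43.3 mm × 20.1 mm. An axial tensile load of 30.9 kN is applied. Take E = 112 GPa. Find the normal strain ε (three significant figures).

3.17e-04

A = 870.3 mm².
σ = N/A = 35.5 MPa; ε = σ/E = 35.5/112000 = 3.170e-04.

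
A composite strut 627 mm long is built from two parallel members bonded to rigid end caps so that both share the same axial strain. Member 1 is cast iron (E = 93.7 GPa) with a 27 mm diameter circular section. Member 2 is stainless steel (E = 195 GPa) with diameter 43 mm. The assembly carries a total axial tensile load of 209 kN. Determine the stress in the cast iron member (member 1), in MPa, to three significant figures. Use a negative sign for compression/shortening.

A_1 = 572.6 mm².
A_2 = 1452 mm².
Equal strain + equilibrium ⇒ each member carries load in proportion to AE: A₁E₁ = 53650000 N, A₂E₂ = 283200000 N, ΣAE = 336800000 N.
σ₁ = P·E₁/ΣAE = 209000·93700/336800000 = 58.14 MPa.

58.1 MPa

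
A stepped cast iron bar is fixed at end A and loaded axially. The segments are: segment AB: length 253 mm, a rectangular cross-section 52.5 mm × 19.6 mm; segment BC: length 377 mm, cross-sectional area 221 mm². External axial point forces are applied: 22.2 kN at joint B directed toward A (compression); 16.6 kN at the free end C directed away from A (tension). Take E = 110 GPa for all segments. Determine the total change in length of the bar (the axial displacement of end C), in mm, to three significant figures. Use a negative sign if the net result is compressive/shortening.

Internal axial forces (sectioning from the free end, tension +): N_BC = 16.6 kN, N_AB = -5.6 kN.
A_AB = 1029 mm².
δ_AB = -5600·253/(1029·110000) = -0.01252 mm
δ_BC = 16600·377/(221·110000) = 0.2574 mm
δ = Σδ_i = 0.2449 mm.

0.245 mm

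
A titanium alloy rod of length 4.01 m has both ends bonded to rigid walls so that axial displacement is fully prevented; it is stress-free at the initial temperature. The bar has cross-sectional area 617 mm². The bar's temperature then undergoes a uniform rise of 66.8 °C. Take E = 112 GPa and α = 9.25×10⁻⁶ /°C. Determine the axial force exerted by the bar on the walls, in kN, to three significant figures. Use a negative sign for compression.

-42.7 kN

Free thermal expansion αLΔT = 9.25e-6 · 4010 · 66.8 = 2.478 mm.
The walls impose strain ε = −(2.478)/4010 = -6.1790e-04; σ = Eε = 112000 · -6.1790e-04 = -69.2 MPa.
Wall reaction R = σ·A = -69.2·617 = -42700 N = -42.7 kN.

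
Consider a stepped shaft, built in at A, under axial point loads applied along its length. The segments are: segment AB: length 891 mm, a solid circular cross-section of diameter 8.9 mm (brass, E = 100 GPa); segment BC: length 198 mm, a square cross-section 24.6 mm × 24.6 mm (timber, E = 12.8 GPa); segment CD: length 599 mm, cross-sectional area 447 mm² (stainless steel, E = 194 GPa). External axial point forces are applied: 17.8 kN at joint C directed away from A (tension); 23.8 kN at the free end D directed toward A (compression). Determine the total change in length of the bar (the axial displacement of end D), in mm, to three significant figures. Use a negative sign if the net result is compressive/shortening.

-1.18 mm

Internal axial forces (sectioning from the free end, tension +): N_CD = -23.8 kN, N_BC = -6 kN, N_AB = -6 kN.
A_AB = 62.21 mm².
A_BC = 605.2 mm².
δ_AB = -6000·891/(62.21·100000) = -0.8593 mm
δ_BC = -6000·198/(605.2·12800) = -0.1534 mm
δ_CD = -23800·599/(447·194000) = -0.1644 mm
δ = Σδ_i = -1.177 mm.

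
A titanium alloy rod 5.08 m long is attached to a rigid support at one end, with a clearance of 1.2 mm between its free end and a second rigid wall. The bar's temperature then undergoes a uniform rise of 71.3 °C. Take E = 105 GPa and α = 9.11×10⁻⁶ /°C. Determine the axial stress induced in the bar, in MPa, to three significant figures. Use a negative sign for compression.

-43.4 MPa

Free thermal expansion αLΔT = 9.11e-6 · 5080 · 71.3 = 3.3 mm.
The walls engage after the gap closes; constrained expansion = 3.3 − 1.2 = 2.1 mm.
The walls impose strain ε = −(2.1)/5080 = -4.1332e-04; σ = Eε = 105000 · -4.1332e-04 = -43.4 MPa.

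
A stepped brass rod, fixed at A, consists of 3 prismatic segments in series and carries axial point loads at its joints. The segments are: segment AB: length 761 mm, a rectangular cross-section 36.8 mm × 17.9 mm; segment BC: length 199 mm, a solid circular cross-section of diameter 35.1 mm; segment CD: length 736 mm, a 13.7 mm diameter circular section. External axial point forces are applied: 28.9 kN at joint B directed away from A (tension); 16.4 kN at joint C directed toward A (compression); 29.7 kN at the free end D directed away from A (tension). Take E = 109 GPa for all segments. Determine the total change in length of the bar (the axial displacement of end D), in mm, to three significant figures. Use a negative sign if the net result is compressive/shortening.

Internal axial forces (sectioning from the free end, tension +): N_CD = 29.7 kN, N_BC = 13.3 kN, N_AB = 42.2 kN.
A_AB = 658.7 mm².
A_BC = 967.6 mm².
A_CD = 147.4 mm².
δ_AB = 42200·761/(658.7·109000) = 0.4473 mm
δ_BC = 13300·199/(967.6·109000) = 0.02509 mm
δ_CD = 29700·736/(147.4·109000) = 1.36 mm
δ = Σδ_i = 1.833 mm.

1.83 mm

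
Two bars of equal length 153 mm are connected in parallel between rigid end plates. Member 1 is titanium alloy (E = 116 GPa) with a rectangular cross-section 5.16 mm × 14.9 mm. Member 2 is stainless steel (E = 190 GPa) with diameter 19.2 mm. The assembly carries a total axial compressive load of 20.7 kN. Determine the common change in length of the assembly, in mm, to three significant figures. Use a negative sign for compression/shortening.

-0.0495 mm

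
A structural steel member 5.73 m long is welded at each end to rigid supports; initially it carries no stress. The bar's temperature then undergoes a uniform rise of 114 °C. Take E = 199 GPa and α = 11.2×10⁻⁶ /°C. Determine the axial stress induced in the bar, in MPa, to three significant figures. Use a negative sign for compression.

-254 MPa

Free thermal expansion αLΔT = 11.2e-6 · 5730 · 114 = 7.316 mm.
The walls impose strain ε = −(7.316)/5730 = -1.2768e-03; σ = Eε = 199000 · -1.2768e-03 = -254.1 MPa.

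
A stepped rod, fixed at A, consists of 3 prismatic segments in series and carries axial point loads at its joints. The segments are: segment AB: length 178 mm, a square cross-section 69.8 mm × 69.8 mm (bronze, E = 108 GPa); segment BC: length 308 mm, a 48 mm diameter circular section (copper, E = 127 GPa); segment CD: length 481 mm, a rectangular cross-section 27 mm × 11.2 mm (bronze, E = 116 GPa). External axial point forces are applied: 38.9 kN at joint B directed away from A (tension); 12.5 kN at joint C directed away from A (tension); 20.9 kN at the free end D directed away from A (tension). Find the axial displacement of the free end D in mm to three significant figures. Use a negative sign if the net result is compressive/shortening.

Internal axial forces (sectioning from the free end, tension +): N_CD = 20.9 kN, N_BC = 33.4 kN, N_AB = 72.3 kN.
A_AB = 4872 mm².
A_BC = 1810 mm².
A_CD = 302.4 mm².
δ_AB = 72300·178/(4872·108000) = 0.02446 mm
δ_BC = 33400·308/(1810·127000) = 0.04476 mm
δ_CD = 20900·481/(302.4·116000) = 0.2866 mm
δ = Σδ_i = 0.3558 mm.

0.356 mm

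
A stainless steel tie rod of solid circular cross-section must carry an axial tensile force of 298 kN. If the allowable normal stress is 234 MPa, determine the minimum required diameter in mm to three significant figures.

40.3 mm

Required area A ≥ P/σ_allow = 298000/234 = 1274 mm².
For a solid circular section, d ≥ √(4A/π) = 40.27 mm.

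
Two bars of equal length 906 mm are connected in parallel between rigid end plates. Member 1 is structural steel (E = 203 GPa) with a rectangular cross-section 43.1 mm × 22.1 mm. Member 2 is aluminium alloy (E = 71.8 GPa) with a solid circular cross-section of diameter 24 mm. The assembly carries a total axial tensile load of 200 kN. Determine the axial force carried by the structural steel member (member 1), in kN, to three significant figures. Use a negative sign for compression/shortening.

171 kN

A_1 = 952.5 mm².
A_2 = 452.4 mm².
Equal strain + equilibrium ⇒ each member carries load in proportion to AE: A₁E₁ = 193400000 N, A₂E₂ = 32480000 N, ΣAE = 225800000 N.
F₁ = P·A₁E₁/ΣAE = 200000·193400000/225800000 = 171200 N.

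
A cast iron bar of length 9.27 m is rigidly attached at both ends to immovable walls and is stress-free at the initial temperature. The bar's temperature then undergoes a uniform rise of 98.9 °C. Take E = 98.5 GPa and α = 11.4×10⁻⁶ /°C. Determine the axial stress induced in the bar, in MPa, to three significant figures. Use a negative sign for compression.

Free thermal expansion αLΔT = 11.4e-6 · 9270 · 98.9 = 10.45 mm.
The walls impose strain ε = −(10.45)/9270 = -1.1275e-03; σ = Eε = 98500 · -1.1275e-03 = -111.1 MPa.

-111 MPa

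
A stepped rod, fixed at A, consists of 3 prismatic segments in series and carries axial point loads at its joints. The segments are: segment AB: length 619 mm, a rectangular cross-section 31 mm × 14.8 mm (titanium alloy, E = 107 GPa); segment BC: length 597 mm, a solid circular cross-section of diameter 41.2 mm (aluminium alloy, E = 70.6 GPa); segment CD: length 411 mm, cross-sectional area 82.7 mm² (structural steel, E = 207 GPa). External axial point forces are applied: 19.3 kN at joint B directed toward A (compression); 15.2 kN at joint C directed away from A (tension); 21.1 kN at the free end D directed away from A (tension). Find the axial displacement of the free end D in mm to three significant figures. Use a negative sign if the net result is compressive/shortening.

Internal axial forces (sectioning from the free end, tension +): N_CD = 21.1 kN, N_BC = 36.3 kN, N_AB = 17 kN.
A_AB = 458.8 mm².
A_BC = 1333 mm².
δ_AB = 17000·619/(458.8·107000) = 0.2144 mm
δ_BC = 36300·597/(1333·70600) = 0.2302 mm
δ_CD = 21100·411/(82.7·207000) = 0.5066 mm
δ = Σδ_i = 0.9512 mm.

0.951 mm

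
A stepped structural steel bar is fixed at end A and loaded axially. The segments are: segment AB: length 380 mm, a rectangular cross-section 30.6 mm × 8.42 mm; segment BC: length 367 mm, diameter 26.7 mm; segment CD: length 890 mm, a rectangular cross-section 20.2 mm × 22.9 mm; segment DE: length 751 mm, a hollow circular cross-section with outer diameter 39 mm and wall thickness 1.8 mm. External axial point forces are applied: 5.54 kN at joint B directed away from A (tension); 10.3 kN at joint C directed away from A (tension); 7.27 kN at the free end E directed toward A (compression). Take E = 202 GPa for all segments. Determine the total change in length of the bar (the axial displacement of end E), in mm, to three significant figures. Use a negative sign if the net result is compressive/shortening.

-0.125 mm

Internal axial forces (sectioning from the free end, tension +): N_DE = -7.27 kN, N_CD = -7.27 kN, N_BC = 3.03 kN, N_AB = 8.57 kN.
A_AB = 257.7 mm².
A_BC = 559.9 mm².
A_CD = 462.6 mm².
A_DE = 210.4 mm².
δ_AB = 8570·380/(257.7·202000) = 0.06257 mm
δ_BC = 3030·367/(559.9·202000) = 0.009832 mm
δ_CD = -7270·890/(462.6·202000) = -0.06924 mm
δ_DE = -7270·751/(210.4·202000) = -0.1285 mm
δ = Σδ_i = -0.1253 mm.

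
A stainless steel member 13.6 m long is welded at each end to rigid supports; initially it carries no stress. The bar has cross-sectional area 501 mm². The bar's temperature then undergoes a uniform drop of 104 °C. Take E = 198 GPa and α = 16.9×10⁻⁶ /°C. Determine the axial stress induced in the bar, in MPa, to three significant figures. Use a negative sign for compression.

348 MPa

Free thermal expansion αLΔT = 16.9e-6 · 13600 · -104 = -23.9 mm.
The walls impose strain ε = −(-23.9)/13600 = 1.7576e-03; σ = Eε = 198000 · 1.7576e-03 = 348 MPa.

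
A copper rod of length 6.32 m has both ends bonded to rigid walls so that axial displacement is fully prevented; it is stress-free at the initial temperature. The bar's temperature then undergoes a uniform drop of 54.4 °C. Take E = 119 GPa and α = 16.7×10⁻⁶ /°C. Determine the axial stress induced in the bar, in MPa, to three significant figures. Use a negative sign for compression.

Free thermal expansion αLΔT = 16.7e-6 · 6320 · -54.4 = -5.742 mm.
The walls impose strain ε = −(-5.742)/6320 = 9.0848e-04; σ = Eε = 119000 · 9.0848e-04 = 108.1 MPa.

108 MPa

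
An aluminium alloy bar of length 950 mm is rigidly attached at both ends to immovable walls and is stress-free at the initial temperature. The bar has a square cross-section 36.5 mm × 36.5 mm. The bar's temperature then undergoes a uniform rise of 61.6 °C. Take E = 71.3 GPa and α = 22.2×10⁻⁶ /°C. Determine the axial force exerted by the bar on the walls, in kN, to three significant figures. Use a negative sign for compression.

Free thermal expansion αLΔT = 22.2e-6 · 950 · 61.6 = 1.299 mm.
The walls impose strain ε = −(1.299)/950 = -1.3675e-03; σ = Eε = 71300 · -1.3675e-03 = -97.5 MPa.
Wall reaction R = σ·A = -97.5·1332 = -129900 N = -129.9 kN.

-130 kN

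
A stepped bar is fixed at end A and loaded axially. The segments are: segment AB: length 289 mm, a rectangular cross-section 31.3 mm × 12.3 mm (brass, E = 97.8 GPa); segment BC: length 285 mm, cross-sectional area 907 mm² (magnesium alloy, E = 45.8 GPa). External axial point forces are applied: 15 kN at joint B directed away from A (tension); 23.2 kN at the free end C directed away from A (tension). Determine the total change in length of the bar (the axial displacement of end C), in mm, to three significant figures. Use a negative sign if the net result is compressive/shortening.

Internal axial forces (sectioning from the free end, tension +): N_BC = 23.2 kN, N_AB = 38.2 kN.
A_AB = 385 mm².
δ_AB = 38200·289/(385·97800) = 0.2932 mm
δ_BC = 23200·285/(907·45800) = 0.1592 mm
δ = Σδ_i = 0.4524 mm.

0.452 mm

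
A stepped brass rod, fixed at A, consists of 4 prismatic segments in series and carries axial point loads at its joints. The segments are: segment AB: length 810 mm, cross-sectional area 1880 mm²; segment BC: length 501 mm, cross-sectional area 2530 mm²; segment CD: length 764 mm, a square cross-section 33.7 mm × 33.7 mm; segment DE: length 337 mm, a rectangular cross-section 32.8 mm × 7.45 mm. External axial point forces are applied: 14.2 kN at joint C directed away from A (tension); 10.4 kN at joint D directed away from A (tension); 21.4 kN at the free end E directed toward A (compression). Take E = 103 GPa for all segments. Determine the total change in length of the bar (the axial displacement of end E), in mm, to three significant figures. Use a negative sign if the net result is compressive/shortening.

Internal axial forces (sectioning from the free end, tension +): N_DE = -21.4 kN, N_CD = -11 kN, N_BC = 3.2 kN, N_AB = 3.2 kN.
A_CD = 1136 mm².
A_DE = 244.4 mm².
δ_AB = 3200·810/(1880·103000) = 0.01339 mm
δ_BC = 3200·501/(2530·103000) = 0.006152 mm
δ_CD = -11000·764/(1136·103000) = -0.07184 mm
δ_DE = -21400·337/(244.4·103000) = -0.2865 mm
δ = Σδ_i = -0.3388 mm.

-0.339 mm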